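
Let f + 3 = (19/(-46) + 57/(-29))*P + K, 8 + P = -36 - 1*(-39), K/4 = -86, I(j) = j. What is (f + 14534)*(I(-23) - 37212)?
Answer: -705280161905/1334 ≈ -5.2870e+8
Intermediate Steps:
K = -344 (K = 4*(-86) = -344)
P = -5 (P = -8 + (-36 - 1*(-39)) = -8 + (-36 + 39) = -8 + 3 = -5)
f = -447033/1334 (f = -3 + ((19/(-46) + 57/(-29))*(-5) - 344) = -3 + ((19*(-1/46) + 57*(-1/29))*(-5) - 344) = -3 + ((-19/46 - 57/29)*(-5) - 344) = -3 + (-3173/1334*(-5) - 344) = -3 + (15865/1334 - 344) = -3 - 443031/1334 = -447033/1334 ≈ -335.11)
(f + 14534)*(I(-23) - 37212) = (-447033/1334 + 14534)*(-23 - 37212) = (18941323/1334)*(-37235) = -705280161905/1334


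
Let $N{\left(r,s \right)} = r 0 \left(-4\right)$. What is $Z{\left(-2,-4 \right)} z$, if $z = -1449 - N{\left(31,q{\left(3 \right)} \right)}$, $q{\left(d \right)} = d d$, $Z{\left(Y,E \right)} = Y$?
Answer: $2898$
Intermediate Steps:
$q{\left(d \right)} = d^{2}$
$N{\left(r,s \right)} = 0$ ($N{\left(r,s \right)} = 0 \left(-4\right) = 0$)
$z = -1449$ ($z = -1449 - 0 = -1449 + 0 = -1449$)
$Z{\left(-2,-4 \right)} z = \left(-2\right) \left(-1449\right) = 2898$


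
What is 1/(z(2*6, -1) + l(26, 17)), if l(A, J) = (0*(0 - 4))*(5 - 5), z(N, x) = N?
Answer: 1/12 ≈ 0.083333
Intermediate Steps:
l(A, J) = 0 (l(A, J) = (0*(-4))*0 = 0*0 = 0)
1/(z(2*6, -1) + l(26, 17)) = 1/(2*6 + 0) = 1/(12 + 0) = 1/12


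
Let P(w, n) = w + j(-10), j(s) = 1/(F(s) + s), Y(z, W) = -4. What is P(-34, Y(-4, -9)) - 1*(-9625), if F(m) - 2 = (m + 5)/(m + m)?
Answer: 297317/31 ≈ 9590.9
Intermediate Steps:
F(m) = 2 + (5 + m)/(2*m) (F(m) = 2 + (m + 5)/(m + m) = 2 + (5 + m)/((2*m)) = 2 + (5 + m)*(1/(2*m)) = 2 + (5 + m)/(2*m))
j(s) = 1/(s + 5*(1 + s)/(2*s)) (j(s) = 1/(5*(1 + s)/(2*s) + s) = 1/(s + 5*(1 + s)/(2*s)))
P(w, n) = -4/31 + w (P(w, n) = w + 2*(-10)/(5 + 2*(-10)² + 5*(-10)) = w + 2*(-10)/(5 + 2*100 - 50) = w + 2*(-10)/(5 + 200 - 50) = w + 2*(-10)/155 = w + 2*(-10)*(1/155) = w - 4/31 = -4/31 + w)
P(-34, Y(-4, -9)) - 1*(-9625) = (-4/31 - 34) - 1*(-9625) = -1058/31 + 9625 = 297317/31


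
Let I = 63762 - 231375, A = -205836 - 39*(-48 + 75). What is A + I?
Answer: -374502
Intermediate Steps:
A = -206889 (A = -205836 - 39*27 = -205836 - 1053 = -206889)
I = -167613
A + I = -206889 - 167613 = -374502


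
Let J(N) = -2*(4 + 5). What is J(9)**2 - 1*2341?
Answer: -2017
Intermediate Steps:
J(N) = -18 (J(N) = -2*9 = -18)
J(9)**2 - 1*2341 = (-18)**2 - 1*2341 = 324 - 2341 = -2017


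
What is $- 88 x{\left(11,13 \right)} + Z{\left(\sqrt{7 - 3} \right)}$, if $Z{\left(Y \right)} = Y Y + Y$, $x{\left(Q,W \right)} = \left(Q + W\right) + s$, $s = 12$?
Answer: $-3162$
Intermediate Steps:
$x{\left(Q,W \right)} = 12 + Q + W$ ($x{\left(Q,W \right)} = \left(Q + W\right) + 12 = 12 + Q + W$)
$Z{\left(Y \right)} = Y + Y^{2}$ ($Z{\left(Y \right)} = Y^{2} + Y = Y + Y^{2}$)
$- 88 x{\left(11,13 \right)} + Z{\left(\sqrt{7 - 3} \right)} = - 88 \left(12 + 11 + 13\right) + \sqrt{7 - 3} \left(1 + \sqrt{7 - 3}\right) = \left(-88\right) 36 + \sqrt{4} \left(1 + \sqrt{4}\right) = -3168 + 2 \left(1 + 2\right) = -3168 + 2 \cdot 3 = -3168 + 6 = -3162$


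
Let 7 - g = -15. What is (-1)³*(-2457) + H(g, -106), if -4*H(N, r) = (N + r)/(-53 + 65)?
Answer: 9835/4 ≈ 2458.8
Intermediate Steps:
g = 22 (g = 7 - 1*(-15) = 7 + 15 = 22)
H(N, r) = -N/48 - r/48 (H(N, r) = -(N + r)/(4*(-53 + 65)) = -(N + r)/(4*12) = -(N/12 + r/12)/4 = -N/48 - r/48)
(-1)³*(-2457) + H(g, -106) = (-1)³*(-2457) + (-1/48*22 - 1/48*(-106)) = -1*(-2457) + (-11/24 + 53/24) = 2457 + 7/4 = 9835/4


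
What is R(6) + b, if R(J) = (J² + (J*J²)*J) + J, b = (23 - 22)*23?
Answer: 1361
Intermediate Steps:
b = 23 (b = 1*23 = 23)
R(J) = J + J² + J⁴ (R(J) = (J² + J³*J) + J = (J² + J⁴) + J = J + J² + J⁴)
R(6) + b = 6*(1 + 6 + 6³) + 23 = 6*(1 + 6 + 216) + 23 = 6*223 + 23 = 1338 + 23 = 1361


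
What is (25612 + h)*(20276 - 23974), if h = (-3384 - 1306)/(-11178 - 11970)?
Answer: -548109485417/5787 ≈ -9.4714e+7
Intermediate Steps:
h = 2345/11574 (h = -4690/(-23148) = -4690*(-1/23148) = 2345/11574 ≈ 0.20261)
(25612 + h)*(20276 - 23974) = (25612 + 2345/11574)*(20276 - 23974) = (296435633/11574)*(-3698) = -548109485417/5787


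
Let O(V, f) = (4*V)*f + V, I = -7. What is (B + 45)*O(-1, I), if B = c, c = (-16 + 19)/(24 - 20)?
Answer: 4941/4 ≈ 1235.3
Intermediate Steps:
O(V, f) = V + 4*V*f (O(V, f) = 4*V*f + V = V + 4*V*f)
c = ¾ (c = 3/4 = 3*(¼) = ¾ ≈ 0.75000)
B = ¾ ≈ 0.75000
(B + 45)*O(-1, I) = (¾ + 45)*(-(1 + 4*(-7))) = 183*(-(1 - 28))/4 = 183*(-1*(-27))/4 = (183/4)*27 = 4941/4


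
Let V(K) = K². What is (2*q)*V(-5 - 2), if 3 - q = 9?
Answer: -588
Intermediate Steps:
q = -6 (q = 3 - 1*9 = 3 - 9 = -6)
(2*q)*V(-5 - 2) = (2*(-6))*(-5 - 2)² = -12*(-7)² = -12*49 = -588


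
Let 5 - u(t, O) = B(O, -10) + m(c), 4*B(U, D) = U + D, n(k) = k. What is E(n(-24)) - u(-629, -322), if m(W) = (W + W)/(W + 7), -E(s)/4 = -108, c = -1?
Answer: 1031/3 ≈ 343.67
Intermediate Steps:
E(s) = 432 (E(s) = -4*(-108) = 432)
m(W) = 2*W/(7 + W) (m(W) = (2*W)/(7 + W) = 2*W/(7 + W))
B(U, D) = D/4 + U/4 (B(U, D) = (U + D)/4 = (D + U)/4 = D/4 + U/4)
u(t, O) = 47/6 - O/4 (u(t, O) = 5 - (((¼)*(-10) + O/4) + 2*(-1)/(7 - 1)) = 5 - ((-5/2 + O/4) + 2*(-1)/6) = 5 - ((-5/2 + O/4) + 2*(-1)*(⅙)) = 5 - ((-5/2 + O/4) - ⅓) = 5 - (-17/6 + O/4) = 5 + (17/6 - O/4) = 47/6 - O/4)
E(n(-24)) - u(-629, -322) = 432 - (47/6 - ¼*(-322)) = 432 - (47/6 + 161/2) = 432 - 1*265/3 = 432 - 265/3 = 1031/3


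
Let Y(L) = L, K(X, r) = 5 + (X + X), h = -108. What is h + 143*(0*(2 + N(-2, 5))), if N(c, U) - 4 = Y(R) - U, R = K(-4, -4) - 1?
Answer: -108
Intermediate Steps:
K(X, r) = 5 + 2*X
R = -4 (R = (5 + 2*(-4)) - 1 = (5 - 8) - 1 = -3 - 1 = -4)
N(c, U) = -U (N(c, U) = 4 + (-4 - U) = -U)
h + 143*(0*(2 + N(-2, 5))) = -108 + 143*(0*(2 - 1*5)) = -108 + 143*(0*(2 - 5)) = -108 + 143*(0*(-3)) = -108 + 143*0 = -108 + 0 = -108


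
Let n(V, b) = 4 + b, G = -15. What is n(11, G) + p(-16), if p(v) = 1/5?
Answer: -54/5 ≈ -10.800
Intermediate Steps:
p(v) = ⅕
n(11, G) + p(-16) = (4 - 15) + ⅕ = -11 + ⅕ = -54/5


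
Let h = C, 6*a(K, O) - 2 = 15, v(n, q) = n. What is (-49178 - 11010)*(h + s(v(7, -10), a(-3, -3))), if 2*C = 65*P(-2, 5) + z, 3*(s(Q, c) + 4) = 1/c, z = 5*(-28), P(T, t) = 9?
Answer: -223688702/17 ≈ -1.3158e+7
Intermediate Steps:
z = -140
a(K, O) = 17/6 (a(K, O) = 1/3 + (1/6)*15 = 1/3 + 5/2 = 17/6)
s(Q, c) = -4 + 1/(3*c)
C = 445/2 (C = (65*9 - 140)/2 = (585 - 140)/2 = (1/2)*445 = 445/2 ≈ 222.50)
h = 445/2 ≈ 222.50
(-49178 - 11010)*(h + s(v(7, -10), a(-3, -3))) = (-49178 - 11010)*(445/2 + (-4 + 1/(3*(17/6)))) = -60188*(445/2 + (-4 + (1/3)*(6/17))) = -60188*(445/2 + (-4 + 2/17)) = -60188*(445/2 - 66/17) = -60188*7433/34 = -223688702/17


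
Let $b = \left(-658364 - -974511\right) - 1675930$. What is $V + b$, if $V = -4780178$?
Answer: $-6139961$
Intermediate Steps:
$b = -1359783$ ($b = \left(-658364 + 974511\right) - 1675930 = 316147 - 1675930 = -1359783$)
$V + b = -4780178 - 1359783 = -6139961$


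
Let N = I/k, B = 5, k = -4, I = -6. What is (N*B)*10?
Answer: 75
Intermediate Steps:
N = 3/2 (N = -6/(-4) = -6*(-¼) = 3/2 ≈ 1.5000)
(N*B)*10 = ((3/2)*5)*10 = (15/2)*10 = 75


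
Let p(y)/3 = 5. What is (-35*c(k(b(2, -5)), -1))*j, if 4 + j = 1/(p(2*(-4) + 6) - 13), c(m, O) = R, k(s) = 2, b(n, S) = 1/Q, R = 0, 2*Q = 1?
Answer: 0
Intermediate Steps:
Q = ½ (Q = (½)*1 = ½ ≈ 0.50000)
p(y) = 15 (p(y) = 3*5 = 15)
b(n, S) = 2 (b(n, S) = 1/(½) = 2)
c(m, O) = 0
j = -7/2 (j = -4 + 1/(15 - 13) = -4 + 1/2 = -4 + ½ = -7/2 ≈ -3.5000)
(-35*c(k(b(2, -5)), -1))*j = -35*0*(-7/2) = 0*(-7/2) = 0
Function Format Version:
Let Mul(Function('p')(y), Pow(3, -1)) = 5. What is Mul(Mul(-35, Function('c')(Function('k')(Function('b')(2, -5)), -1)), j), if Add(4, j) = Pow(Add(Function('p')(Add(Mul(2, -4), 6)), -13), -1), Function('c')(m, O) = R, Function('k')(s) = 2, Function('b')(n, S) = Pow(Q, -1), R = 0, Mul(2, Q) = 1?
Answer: 0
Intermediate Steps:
Q = Rational(1, 2) (Q = Mul(Rational(1, 2), 1) = Rational(1, 2) ≈ 0.50000)
Function('p')(y) = 15 (Function('p')(y) = Mul(3, 5) = 15)
Function('b')(n, S) = 2 (Function('b')(n, S) = Pow(Rational(1, 2), -1) = 2)
Function('c')(m, O) = 0
j = Rational(-7, 2) (j = Add(-4, Pow(Add(15, -13), -1)) = Add(-4, Pow(2, -1)) = Add(-4, Rational(1, 2)) = Rational(-7, 2) ≈ -3.5000)
Mul(Mul(-35, Function('c')(Function('k')(Function('b')(2, -5)), -1)), j) = Mul(Mul(-35, 0), Rational(-7, 2)) = Mul(0, Rational(-7, 2)) = 0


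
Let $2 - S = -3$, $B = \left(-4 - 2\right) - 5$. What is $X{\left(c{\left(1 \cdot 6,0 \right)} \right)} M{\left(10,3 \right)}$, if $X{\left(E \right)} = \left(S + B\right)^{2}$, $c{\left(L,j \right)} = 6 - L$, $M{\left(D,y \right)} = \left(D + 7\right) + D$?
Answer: $972$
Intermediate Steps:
$B = -11$ ($B = -6 - 5 = -11$)
$S = 5$ ($S = 2 - -3 = 2 + 3 = 5$)
$M{\left(D,y \right)} = 7 + 2 D$ ($M{\left(D,y \right)} = \left(7 + D\right) + D = 7 + 2 D$)
$X{\left(E \right)} = 36$ ($X{\left(E \right)} = \left(5 - 11\right)^{2} = \left(-6\right)^{2} = 36$)
$X{\left(c{\left(1 \cdot 6,0 \right)} \right)} M{\left(10,3 \right)} = 36 \left(7 + 2 \cdot 10\right) = 36 \left(7 + 20\right) = 36 \cdot 27 = 972$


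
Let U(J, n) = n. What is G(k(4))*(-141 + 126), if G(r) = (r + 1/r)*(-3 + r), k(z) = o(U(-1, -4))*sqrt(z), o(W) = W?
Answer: -10725/8 ≈ -1340.6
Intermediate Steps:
k(z) = -4*sqrt(z)
G(r) = (-3 + r)*(r + 1/r)
G(k(4))*(-141 + 126) = (1 + (-4*sqrt(4))**2 - (-12)*sqrt(4) - 3/((-4*sqrt(4))))*(-141 + 126) = (1 + (-4*2)**2 - (-12)*2 - 3/((-4*2)))*(-15) = (1 + (-8)**2 - 3*(-8) - 3/(-8))*(-15) = (1 + 64 + 24 - 3*(-1/8))*(-15) = (1 + 64 + 24 + 3/8)*(-15) = (715/8)*(-15) = -10725/8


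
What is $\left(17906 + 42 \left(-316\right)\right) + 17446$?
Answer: $22080$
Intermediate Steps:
$\left(17906 + 42 \left(-316\right)\right) + 17446 = \left(17906 - 13272\right) + 17446 = 4634 + 17446 = 22080$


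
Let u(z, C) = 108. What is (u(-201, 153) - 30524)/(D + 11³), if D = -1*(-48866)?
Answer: -30416/50197 ≈ -0.60593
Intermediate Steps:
D = 48866
(u(-201, 153) - 30524)/(D + 11³) = (108 - 30524)/(48866 + 11³) = -30416/(48866 + 1331) = -30416/50197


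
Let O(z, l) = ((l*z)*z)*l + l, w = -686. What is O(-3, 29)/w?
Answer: -3799/343 ≈ -11.076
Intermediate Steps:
O(z, l) = l + l**2*z**2 (O(z, l) = (l*z**2)*l + l = l**2*z**2 + l = l + l**2*z**2)
O(-3, 29)/w = (29*(1 + 29*(-3)**2))/(-686) = (29*(1 + 29*9))*(-1/686) = (29*(1 + 261))*(-1/686) = (29*262)*(-1/686) = 7598*(-1/686) = -3799/343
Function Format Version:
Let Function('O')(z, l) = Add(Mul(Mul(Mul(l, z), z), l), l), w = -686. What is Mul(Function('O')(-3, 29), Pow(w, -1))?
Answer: Rational(-3799, 343) ≈ -11.076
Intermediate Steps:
Function('O')(z, l) = Add(l, Mul(Pow(l, 2), Pow(z, 2))) (Function('O')(z, l) = Add(Mul(Mul(l, Pow(z, 2)), l), l) = Add(Mul(Pow(l, 2), Pow(z, 2)), l) = Add(l, Mul(Pow(l, 2), Pow(z, 2))))
Mul(Function('O')(-3, 29), Pow(w, -1)) = Mul(Mul(29, Add(1, Mul(29, Pow(-3, 2)))), Pow(-686, -1)) = Mul(Mul(29, Add(1, Mul(29, 9))), Rational(-1, 686)) = Mul(Mul(29, Add(1, 261)), Rational(-1, 686)) = Mul(Mul(29, 262), Rational(-1, 686)) = Mul(7598, Rational(-1, 686)) = Rational(-3799, 343)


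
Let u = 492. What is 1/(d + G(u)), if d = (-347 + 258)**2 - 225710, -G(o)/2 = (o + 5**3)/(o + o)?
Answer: -492/107152805 ≈ -4.5916e-6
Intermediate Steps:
G(o) = -(125 + o)/o (G(o) = -2*(o + 5**3)/(o + o) = -2*(o + 125)/(2*o) = -2*(125 + o)*1/(2*o) = -(125 + o)/o)
d = -217789 (d = (-89)**2 - 225710 = 7921 - 225710 = -217789)
1/(d + G(u)) = 1/(-217789 + (-125 - 1*492)/492) = 1/(-217789 + (-125 - 492)/492) = 1/(-217789 + (1/492)*(-617)) = 1/(-217789 - 617/492) = 1/(-107152805/492) = -492/107152805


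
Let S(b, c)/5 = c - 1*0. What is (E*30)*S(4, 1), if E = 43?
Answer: 6450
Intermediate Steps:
S(b, c) = 5*c (S(b, c) = 5*(c - 1*0) = 5*(c + 0) = 5*c)
(E*30)*S(4, 1) = (43*30)*(5*1) = 1290*5 = 6450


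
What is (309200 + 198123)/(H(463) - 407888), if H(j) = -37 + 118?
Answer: -507323/407807 ≈ -1.2440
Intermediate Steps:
H(j) = 81
(309200 + 198123)/(H(463) - 407888) = (309200 + 198123)/(81 - 407888) = 507323/(-407807) = 507323*(-1/407807) = -507323/407807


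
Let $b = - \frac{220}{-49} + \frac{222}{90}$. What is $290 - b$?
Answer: $\frac{208037}{735} \approx 283.04$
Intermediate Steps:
$b = \frac{5113}{735}$ ($b = \left(-220\right) \left(- \frac{1}{49}\right) + 222 \cdot \frac{1}{90} = \frac{220}{49} + \frac{37}{15} = \frac{5113}{735} \approx 6.9565$)
$290 - b = 290 - \frac{5113}{735} = \frac{208037}{735}$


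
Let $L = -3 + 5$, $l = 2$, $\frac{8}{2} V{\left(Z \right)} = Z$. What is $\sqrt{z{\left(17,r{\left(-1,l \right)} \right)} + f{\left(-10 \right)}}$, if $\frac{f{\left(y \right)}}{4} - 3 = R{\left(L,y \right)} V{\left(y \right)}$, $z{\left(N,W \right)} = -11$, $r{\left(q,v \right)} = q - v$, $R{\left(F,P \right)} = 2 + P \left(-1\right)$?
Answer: $i \sqrt{119} \approx 10.909 i$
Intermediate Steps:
$V{\left(Z \right)} = \frac{Z}{4}$
$L = 2$
$R{\left(F,P \right)} = 2 - P$
$f{\left(y \right)} = 12 + y \left(2 - y\right)$ ($f{\left(y \right)} = 12 + 4 \left(2 - y\right) \frac{y}{4} = 12 + 4 \frac{y \left(2 - y\right)}{4} = 12 + y \left(2 - y\right)$)
$\sqrt{z{\left(17,r{\left(-1,l \right)} \right)} + f{\left(-10 \right)}} = \sqrt{-11 + \left(12 - - 10 \left(-2 - 10\right)\right)} = \sqrt{-11 + \left(12 - \left(-10\right) \left(-12\right)\right)} = \sqrt{-11 + \left(12 - 120\right)} = \sqrt{-11 - 108} = \sqrt{-119} = i \sqrt{119}$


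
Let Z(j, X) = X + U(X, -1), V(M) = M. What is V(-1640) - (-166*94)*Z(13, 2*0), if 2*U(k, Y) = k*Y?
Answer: -1640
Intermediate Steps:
U(k, Y) = Y*k/2 (U(k, Y) = (k*Y)/2 = (Y*k)/2 = Y*k/2)
Z(j, X) = X/2 (Z(j, X) = X + (½)*(-1)*X = X - X/2 = X/2)
V(-1640) - (-166*94)*Z(13, 2*0) = -1640 - (-166*94)*(2*0)/2 = -1640 - (-15604)*(½)*0 = -1640 - (-15604)*0 = -1640 - 1*0 = -1640 + 0 = -1640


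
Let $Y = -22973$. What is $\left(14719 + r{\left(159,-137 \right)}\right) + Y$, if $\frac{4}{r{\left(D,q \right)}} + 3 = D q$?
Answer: $- \frac{89910824}{10893} \approx -8254.0$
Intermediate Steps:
$r{\left(D,q \right)} = \frac{4}{-3 + D q}$
$\left(14719 + r{\left(159,-137 \right)}\right) + Y = \left(14719 + \frac{4}{-3 + 159 \left(-137\right)}\right) - 22973 = \left(14719 + \frac{4}{-3 - 21783}\right) - 22973 = \left(14719 + \frac{4}{-21786}\right) - 22973 = \left(14719 + 4 \left(- \frac{1}{21786}\right)\right) - 22973 = \left(14719 - \frac{2}{10893}\right) - 22973 = \frac{160334065}{10893} - 22973 = - \frac{89910824}{10893}$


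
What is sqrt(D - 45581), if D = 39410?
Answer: 11*I*sqrt(51) ≈ 78.556*I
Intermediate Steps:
sqrt(D - 45581) = sqrt(39410 - 45581) = sqrt(-6171) = 11*I*sqrt(51)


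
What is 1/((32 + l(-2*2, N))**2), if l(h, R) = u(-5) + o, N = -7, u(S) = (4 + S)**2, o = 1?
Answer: 1/1156 ≈ 0.00086505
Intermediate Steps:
l(h, R) = 2 (l(h, R) = (4 - 5)**2 + 1 = (-1)**2 + 1 = 1 + 1 = 2)
1/((32 + l(-2*2, N))**2) = 1/((32 + 2)**2) = 1/(34**2) = 1/1156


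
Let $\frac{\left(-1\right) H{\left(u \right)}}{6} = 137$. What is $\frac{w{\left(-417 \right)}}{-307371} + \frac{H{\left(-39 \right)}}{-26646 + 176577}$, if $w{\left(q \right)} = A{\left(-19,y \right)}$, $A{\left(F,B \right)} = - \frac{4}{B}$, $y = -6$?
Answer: $- \frac{28084324}{5120493489} \approx -0.0054847$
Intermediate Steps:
$H{\left(u \right)} = -822$ ($H{\left(u \right)} = \left(-6\right) 137 = -822$)
$w{\left(q \right)} = \frac{2}{3}$ ($w{\left(q \right)} = - \frac{4}{-6} = \left(-4\right) \left(- \frac{1}{6}\right) = \frac{2}{3}$)
$\frac{w{\left(-417 \right)}}{-307371} + \frac{H{\left(-39 \right)}}{-26646 + 176577} = \frac{2}{3 \left(-307371\right)} - \frac{822}{-26646 + 176577} = \frac{2}{3} \left(- \frac{1}{307371}\right) - \frac{822}{149931} = - \frac{2}{922113} - \frac{274}{49977} = - \frac{28084324}{5120493489}$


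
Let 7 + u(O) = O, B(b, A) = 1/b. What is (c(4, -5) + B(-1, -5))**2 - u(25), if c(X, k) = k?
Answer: 18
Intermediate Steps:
u(O) = -7 + O
(c(4, -5) + B(-1, -5))**2 - u(25) = (-5 + 1/(-1))**2 - (-7 + 25) = (-5 - 1)**2 - 1*18 = (-6)**2 - 18 = 36 - 18 = 18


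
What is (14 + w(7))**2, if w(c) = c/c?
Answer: 225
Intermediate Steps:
w(c) = 1
(14 + w(7))**2 = (14 + 1)**2 = 15**2 = 225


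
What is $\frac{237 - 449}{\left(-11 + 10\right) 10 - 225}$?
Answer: $\frac{212}{235} \approx 0.90213$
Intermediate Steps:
$\frac{237 - 449}{\left(-11 + 10\right) 10 - 225} = - \frac{212}{\left(-1\right) 10 - 225} = - \frac{212}{-10 - 225} = - \frac{212}{-235} = \left(-212\right) \left(- \frac{1}{235}\right) = \frac{212}{235}$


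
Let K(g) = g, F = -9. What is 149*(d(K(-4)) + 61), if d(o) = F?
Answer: 7748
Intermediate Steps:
d(o) = -9
149*(d(K(-4)) + 61) = 149*(-9 + 61) = 149*52 = 7748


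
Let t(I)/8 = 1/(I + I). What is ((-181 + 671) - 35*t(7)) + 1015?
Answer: 1485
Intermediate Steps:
t(I) = 4/I (t(I) = 8/(I + I) = 8/((2*I)) = 8*(1/(2*I)) = 4/I)
((-181 + 671) - 35*t(7)) + 1015 = ((-181 + 671) - 140/7) + 1015 = (490 - 140/7) + 1015 = (490 - 35*4/7) + 1015 = (490 - 20) + 1015 = 470 + 1015 = 1485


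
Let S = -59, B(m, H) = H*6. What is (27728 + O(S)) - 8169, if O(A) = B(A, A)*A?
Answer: 40445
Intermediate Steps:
B(m, H) = 6*H
O(A) = 6*A**2 (O(A) = (6*A)*A = 6*A**2)
(27728 + O(S)) - 8169 = (27728 + 6*(-59)**2) - 8169 = (27728 + 6*3481) - 8169 = (27728 + 20886) - 8169 = 48614 - 8169 = 40445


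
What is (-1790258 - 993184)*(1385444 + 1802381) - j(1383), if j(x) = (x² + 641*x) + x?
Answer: -8873128794225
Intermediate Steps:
j(x) = x² + 642*x
(-1790258 - 993184)*(1385444 + 1802381) - j(1383) = (-1790258 - 993184)*(1385444 + 1802381) - 1383*(642 + 1383) = -2783442*3187825 - 1383*2025 = -8873125993650 - 1*2800575 = -8873125993650 - 2800575 = -8873128794225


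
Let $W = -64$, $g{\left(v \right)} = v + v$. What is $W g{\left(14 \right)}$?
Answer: $-1792$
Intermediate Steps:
$g{\left(v \right)} = 2 v$
$W g{\left(14 \right)} = - 64 \cdot 2 \cdot 14 = \left(-64\right) 28 = -1792$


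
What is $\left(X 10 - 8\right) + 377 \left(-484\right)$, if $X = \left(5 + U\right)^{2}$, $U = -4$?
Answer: $-182466$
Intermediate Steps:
$X = 1$ ($X = \left(5 - 4\right)^{2} = 1^{2} = 1$)
$\left(X 10 - 8\right) + 377 \left(-484\right) = \left(1 \cdot 10 - 8\right) + 377 \left(-484\right) = \left(10 - 8\right) - 182468 = 2 - 182468 = -182466$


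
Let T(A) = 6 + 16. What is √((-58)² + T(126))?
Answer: √3386 ≈ 58.189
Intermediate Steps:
T(A) = 22
√((-58)² + T(126)) = √((-58)² + 22) = √(3364 + 22) = √3386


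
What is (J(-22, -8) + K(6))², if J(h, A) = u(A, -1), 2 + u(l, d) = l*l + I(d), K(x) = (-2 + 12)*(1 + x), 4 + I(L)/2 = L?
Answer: 14884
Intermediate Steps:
I(L) = -8 + 2*L
K(x) = 10 + 10*x (K(x) = 10*(1 + x) = 10 + 10*x)
u(l, d) = -10 + l² + 2*d (u(l, d) = -2 + (l*l + (-8 + 2*d)) = -2 + (l² + (-8 + 2*d)) = -2 + (-8 + l² + 2*d) = -10 + l² + 2*d)
J(h, A) = -12 + A² (J(h, A) = -10 + A² + 2*(-1) = -10 + A² - 2 = -12 + A²)
(J(-22, -8) + K(6))² = ((-12 + (-8)²) + (10 + 10*6))² = ((-12 + 64) + (10 + 60))² = (52 + 70)² = 122² = 14884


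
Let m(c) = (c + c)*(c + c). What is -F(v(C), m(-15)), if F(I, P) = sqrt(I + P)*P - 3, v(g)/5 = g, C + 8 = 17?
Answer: 3 - 2700*sqrt(105) ≈ -27664.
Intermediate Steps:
C = 9 (C = -8 + 17 = 9)
v(g) = 5*g
m(c) = 4*c**2 (m(c) = (2*c)*(2*c) = 4*c**2)
F(I, P) = -3 + P*sqrt(I + P) (F(I, P) = P*sqrt(I + P) - 3 = -3 + P*sqrt(I + P))
-F(v(C), m(-15)) = -(-3 + (4*(-15)**2)*sqrt(5*9 + 4*(-15)**2)) = -(-3 + (4*225)*sqrt(45 + 4*225)) = -(-3 + 900*sqrt(45 + 900)) = -(-3 + 900*sqrt(945)) = -(-3 + 900*(3*sqrt(105))) = -(-3 + 2700*sqrt(105)) = 3 - 2700*sqrt(105)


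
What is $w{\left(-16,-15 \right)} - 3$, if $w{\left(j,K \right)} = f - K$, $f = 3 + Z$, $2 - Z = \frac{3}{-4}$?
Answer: $\frac{71}{4} \approx 17.75$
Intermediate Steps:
$Z = \frac{11}{4}$ ($Z = 2 - \frac{3}{-4} = 2 - 3 \left(- \frac{1}{4}\right) = 2 - - \frac{3}{4} = 2 + \frac{3}{4} = \frac{11}{4} \approx 2.75$)
$f = \frac{23}{4}$ ($f = 3 + \frac{11}{4} = \frac{23}{4} \approx 5.75$)
$w{\left(j,K \right)} = \frac{23}{4} - K$
$w{\left(-16,-15 \right)} - 3 = \left(\frac{23}{4} - -15\right) - 3 = \left(\frac{23}{4} + 15\right) - 3 = \frac{83}{4} - 3 = \frac{71}{4}$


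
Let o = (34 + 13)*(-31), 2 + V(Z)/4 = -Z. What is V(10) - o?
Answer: 1409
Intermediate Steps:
V(Z) = -8 - 4*Z (V(Z) = -8 + 4*(-Z) = -8 - 4*Z)
o = -1457 (o = 47*(-31) = -1457)
V(10) - o = (-8 - 4*10) - 1*(-1457) = (-8 - 40) + 1457 = -48 + 1457 = 1409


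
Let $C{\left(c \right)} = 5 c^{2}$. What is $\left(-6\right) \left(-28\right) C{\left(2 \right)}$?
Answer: $3360$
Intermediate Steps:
$\left(-6\right) \left(-28\right) C{\left(2 \right)} = \left(-6\right) \left(-28\right) 5 \cdot 2^{2} = 168 \cdot 5 \cdot 4 = 168 \cdot 20 = 3360$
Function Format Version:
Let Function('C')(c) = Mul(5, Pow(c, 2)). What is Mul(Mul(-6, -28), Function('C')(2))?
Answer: 3360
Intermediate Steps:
Mul(Mul(-6, -28), Function('C')(2)) = Mul(Mul(-6, -28), Mul(5, Pow(2, 2))) = Mul(168, Mul(5, 4)) = Mul(168, 20) = 3360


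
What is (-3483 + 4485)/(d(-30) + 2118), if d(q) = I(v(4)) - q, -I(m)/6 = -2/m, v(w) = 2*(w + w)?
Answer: 1336/2865 ≈ 0.46632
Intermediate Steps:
v(w) = 4*w (v(w) = 2*(2*w) = 4*w)
I(m) = 12/m (I(m) = -(-12)/m = 12/m)
d(q) = ¾ - q (d(q) = 12/((4*4)) - q = 12/16 - q = 12*(1/16) - q = ¾ - q)
(-3483 + 4485)/(d(-30) + 2118) = (-3483 + 4485)/((¾ - 1*(-30)) + 2118) = 1002/((¾ + 30) + 2118) = 1002/(123/4 + 2118) = 1002/(8595/4) = 1002*(4/8595) = 1336/2865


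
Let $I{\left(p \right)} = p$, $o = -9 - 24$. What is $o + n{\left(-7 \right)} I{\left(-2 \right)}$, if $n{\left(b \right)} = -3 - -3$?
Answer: $-33$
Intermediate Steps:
$n{\left(b \right)} = 0$ ($n{\left(b \right)} = -3 + 3 = 0$)
$o = -33$
$o + n{\left(-7 \right)} I{\left(-2 \right)} = -33 + 0 \left(-2\right) = -33 + 0 = -33$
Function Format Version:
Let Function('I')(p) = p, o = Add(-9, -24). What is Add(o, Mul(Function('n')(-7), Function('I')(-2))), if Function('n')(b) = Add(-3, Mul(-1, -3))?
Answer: -33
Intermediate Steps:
Function('n')(b) = 0 (Function('n')(b) = Add(-3, 3) = 0)
o = -33
Add(o, Mul(Function('n')(-7), Function('I')(-2))) = Add(-33, Mul(0, -2)) = Add(-33, 0) = -33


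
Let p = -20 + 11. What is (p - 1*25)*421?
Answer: -14314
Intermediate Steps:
p = -9
(p - 1*25)*421 = (-9 - 1*25)*421 = (-9 - 25)*421 = -34*421 = -14314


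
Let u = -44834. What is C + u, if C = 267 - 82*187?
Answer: -59901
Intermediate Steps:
C = -15067 (C = 267 - 15334 = -15067)
C + u = -15067 - 44834 = -59901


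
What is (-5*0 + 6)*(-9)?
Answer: -54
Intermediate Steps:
(-5*0 + 6)*(-9) = (0 + 6)*(-9) = 6*(-9) = -54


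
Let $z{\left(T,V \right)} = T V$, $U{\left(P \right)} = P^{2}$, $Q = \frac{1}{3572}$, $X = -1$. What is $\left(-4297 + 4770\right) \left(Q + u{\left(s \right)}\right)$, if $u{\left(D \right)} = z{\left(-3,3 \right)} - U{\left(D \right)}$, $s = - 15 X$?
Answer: $- \frac{395355631}{3572} \approx -1.1068 \cdot 10^{5}$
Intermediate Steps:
$Q = \frac{1}{3572} \approx 0.00027996$
$s = 15$ ($s = \left(-15\right) \left(-1\right) = 15$)
$u{\left(D \right)} = -9 - D^{2}$ ($u{\left(D \right)} = \left(-3\right) 3 - D^{2} = -9 - D^{2}$)
$\left(-4297 + 4770\right) \left(Q + u{\left(s \right)}\right) = \left(-4297 + 4770\right) \left(\frac{1}{3572} - 234\right) = 473 \left(\frac{1}{3572} - 234\right) = 473 \left(- \frac{835847}{3572}\right) = - \frac{395355631}{3572}$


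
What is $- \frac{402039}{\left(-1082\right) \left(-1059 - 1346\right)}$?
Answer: $- \frac{402039}{2602210} \approx -0.1545$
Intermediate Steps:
$- \frac{402039}{\left(-1082\right) \left(-1059 - 1346\right)} = - \frac{402039}{\left(-1082\right) \left(-2405\right)} = - \frac{402039}{2602210}$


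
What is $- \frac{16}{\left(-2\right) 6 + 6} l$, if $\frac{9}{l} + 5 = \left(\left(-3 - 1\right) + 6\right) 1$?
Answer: $-8$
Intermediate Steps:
$l = -3$ ($l = \frac{9}{-5 + \left(\left(-3 - 1\right) + 6\right) 1} = \frac{9}{-5 + \left(-4 + 6\right) 1} = \frac{9}{-5 + 2 \cdot 1} = \frac{9}{-5 + 2} = \frac{9}{-3} = 9 \left(- \frac{1}{3}\right) = -3$)
$- \frac{16}{\left(-2\right) 6 + 6} l = - \frac{16}{\left(-2\right) 6 + 6} \left(-3\right) = - \frac{16}{-12 + 6} \left(-3\right) = - \frac{16}{-6} \left(-3\right) = \left(-16\right) \left(- \frac{1}{6}\right) \left(-3\right) = \frac{8}{3} \left(-3\right) = -8$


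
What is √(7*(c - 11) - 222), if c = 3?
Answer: I*√278 ≈ 16.673*I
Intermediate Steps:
√(7*(c - 11) - 222) = √(7*(3 - 11) - 222) = √(7*(-8) - 222) = √(-56 - 222) = √(-278) = I*√278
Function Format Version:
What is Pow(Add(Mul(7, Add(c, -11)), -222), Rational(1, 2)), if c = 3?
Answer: Mul(I, Pow(278, Rational(1, 2))) ≈ Mul(16.673, I)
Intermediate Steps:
Pow(Add(Mul(7, Add(c, -11)), -222), Rational(1, 2)) = Pow(Add(Mul(7, Add(3, -11)), -222), Rational(1, 2)) = Pow(Add(Mul(7, -8), -222), Rational(1, 2)) = Pow(Add(-56, -222), Rational(1, 2)) = Pow(-278, Rational(1, 2)) = Mul(I, Pow(278, Rational(1, 2)))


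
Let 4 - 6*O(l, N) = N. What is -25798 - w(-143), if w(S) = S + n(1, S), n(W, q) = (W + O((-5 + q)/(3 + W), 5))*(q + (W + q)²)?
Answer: -254035/6 ≈ -42339.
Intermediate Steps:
O(l, N) = ⅔ - N/6
n(W, q) = (-⅙ + W)*(q + (W + q)²) (n(W, q) = (W + (⅔ - ⅙*5))*(q + (W + q)²) = (W + (⅔ - ⅚))*(q + (W + q)²) = (W - ⅙)*(q + (W + q)²) = (-⅙ + W)*(q + (W + q)²))
w(S) = 5*(1 + S)²/6 + 11*S/6 (w(S) = S + (-S/6 - (1 + S)²/6 + 1*S + 1*(1 + S)²) = S + (-S/6 - (1 + S)²/6 + S + (1 + S)²) = S + (5*S/6 + 5*(1 + S)²/6) = 5*(1 + S)²/6 + 11*S/6)
-25798 - w(-143) = -25798 - (5*(1 - 143)²/6 + (11/6)*(-143)) = -25798 - ((⅚)*(-142)² - 1573/6) = -25798 - ((⅚)*20164 - 1573/6) = -25798 - (50410/3 - 1573/6) = -25798 - 1*99247/6 = -25798 - 99247/6 = -254035/6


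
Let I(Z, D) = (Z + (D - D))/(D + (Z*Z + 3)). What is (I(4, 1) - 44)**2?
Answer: 47961/25 ≈ 1918.4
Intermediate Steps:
I(Z, D) = Z/(3 + D + Z**2) (I(Z, D) = (Z + 0)/(D + (Z**2 + 3)) = Z/(D + (3 + Z**2)) = Z/(3 + D + Z**2))
(I(4, 1) - 44)**2 = (4/(3 + 1 + 4**2) - 44)**2 = (4/(3 + 1 + 16) - 44)**2 = (4/20 - 44)**2 = (4*(1/20) - 44)**2 = (1/5 - 44)**2 = (-219/5)**2 = 47961/25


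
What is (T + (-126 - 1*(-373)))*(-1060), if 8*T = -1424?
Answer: -73140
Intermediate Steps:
T = -178 (T = (⅛)*(-1424) = -178)
(T + (-126 - 1*(-373)))*(-1060) = (-178 + (-126 - 1*(-373)))*(-1060) = (-178 + (-126 + 373))*(-1060) = (-178 + 247)*(-1060) = 69*(-1060) = -73140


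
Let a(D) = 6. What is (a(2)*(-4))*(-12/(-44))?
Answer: -72/11 ≈ -6.5455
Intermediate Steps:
(a(2)*(-4))*(-12/(-44)) = (6*(-4))*(-12/(-44)) = -(-288)*(-1)/44 = -24*3/11 = -72/11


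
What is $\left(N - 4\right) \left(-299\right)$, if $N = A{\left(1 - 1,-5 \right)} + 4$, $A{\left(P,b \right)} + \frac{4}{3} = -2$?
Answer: $\frac{2990}{3} \approx 996.67$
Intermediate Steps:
$A{\left(P,b \right)} = - \frac{10}{3}$ ($A{\left(P,b \right)} = - \frac{4}{3} - 2 = - \frac{10}{3}$)
$N = \frac{2}{3}$ ($N = - \frac{10}{3} + 4 = \frac{2}{3} \approx 0.66667$)
$\left(N - 4\right) \left(-299\right) = \left(\frac{2}{3} - 4\right) \left(-299\right) = \left(- \frac{10}{3}\right) \left(-299\right) = \frac{2990}{3}$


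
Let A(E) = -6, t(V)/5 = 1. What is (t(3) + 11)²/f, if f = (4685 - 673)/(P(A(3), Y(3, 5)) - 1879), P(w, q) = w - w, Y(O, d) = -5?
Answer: -120256/1003 ≈ -119.90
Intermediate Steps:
t(V) = 5 (t(V) = 5*1 = 5)
P(w, q) = 0
f = -4012/1879 (f = (4685 - 673)/(0 - 1879) = 4012/(-1879) = 4012*(-1/1879) = -4012/1879 ≈ -2.1352)
(t(3) + 11)²/f = (5 + 11)²/(-4012/1879) = 16²*(-1879/4012) = 256*(-1879/4012) = -120256/1003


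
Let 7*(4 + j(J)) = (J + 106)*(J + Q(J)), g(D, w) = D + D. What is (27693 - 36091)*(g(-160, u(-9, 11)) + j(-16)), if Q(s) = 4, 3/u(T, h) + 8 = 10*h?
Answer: 28116504/7 ≈ 4.0166e+6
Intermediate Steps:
u(T, h) = 3/(-8 + 10*h)
g(D, w) = 2*D
j(J) = -4 + (4 + J)*(106 + J)/7 (j(J) = -4 + ((J + 106)*(J + 4))/7 = -4 + ((106 + J)*(4 + J))/7 = -4 + ((4 + J)*(106 + J))/7 = -4 + (4 + J)*(106 + J)/7)
(27693 - 36091)*(g(-160, u(-9, 11)) + j(-16)) = (27693 - 36091)*(2*(-160) + (396/7 + (⅐)*(-16)² + (110/7)*(-16))) = -8398*(-320 + (396/7 + (⅐)*256 - 1760/7)) = -8398*(-320 + (396/7 + 256/7 - 1760/7)) = -8398*(-320 - 1108/7) = -8398*(-3348/7) = 28116504/7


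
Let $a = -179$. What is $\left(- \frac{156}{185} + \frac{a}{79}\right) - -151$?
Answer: $\frac{2161426}{14615} \approx 147.89$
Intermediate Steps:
$\left(- \frac{156}{185} + \frac{a}{79}\right) - -151 = \left(- \frac{156}{185} - \frac{179}{79}\right) - -151 = \left(\left(-156\right) \frac{1}{185} - \frac{179}{79}\right) + 151 = \left(- \frac{156}{185} - \frac{179}{79}\right) + 151 = - \frac{45439}{14615} + 151 = \frac{2161426}{14615}$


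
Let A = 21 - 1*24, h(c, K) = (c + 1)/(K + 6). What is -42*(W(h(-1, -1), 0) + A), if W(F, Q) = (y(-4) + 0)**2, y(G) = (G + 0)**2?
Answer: -10626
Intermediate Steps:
y(G) = G**2
h(c, K) = (1 + c)/(6 + K)
W(F, Q) = 256 (W(F, Q) = ((-4)**2 + 0)**2 = (16 + 0)**2 = 16**2 = 256)
A = -3 (A = 21 - 24 = -3)
-42*(W(h(-1, -1), 0) + A) = -42*(256 - 3) = -42*253 = -10626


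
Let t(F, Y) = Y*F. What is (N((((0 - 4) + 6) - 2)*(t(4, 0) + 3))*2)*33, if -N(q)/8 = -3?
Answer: 1584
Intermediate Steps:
t(F, Y) = F*Y
N(q) = 24 (N(q) = -8*(-3) = 24)
(N((((0 - 4) + 6) - 2)*(t(4, 0) + 3))*2)*33 = (24*2)*33 = 48*33 = 1584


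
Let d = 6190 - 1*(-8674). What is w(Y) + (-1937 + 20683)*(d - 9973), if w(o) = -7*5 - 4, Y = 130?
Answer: 91686647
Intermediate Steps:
d = 14864 (d = 6190 + 8674 = 14864)
w(o) = -39 (w(o) = -35 - 4 = -39)
w(Y) + (-1937 + 20683)*(d - 9973) = -39 + (-1937 + 20683)*(14864 - 9973) = -39 + 18746*4891 = -39 + 91686686 = 91686647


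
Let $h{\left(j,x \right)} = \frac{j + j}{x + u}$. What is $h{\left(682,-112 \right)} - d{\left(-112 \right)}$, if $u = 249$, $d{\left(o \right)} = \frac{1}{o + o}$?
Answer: $\frac{305673}{30688} \approx 9.9607$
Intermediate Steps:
$d{\left(o \right)} = \frac{1}{2 o}$
$h{\left(j,x \right)} = \frac{2 j}{249 + x}$ ($h{\left(j,x \right)} = \frac{j + j}{x + 249} = \frac{2 j}{249 + x}$)
$h{\left(682,-112 \right)} - d{\left(-112 \right)} = 2 \cdot 682 \frac{1}{249 - 112} - \frac{1}{2 \left(-112\right)} = 2 \cdot 682 \cdot \frac{1}{137} - \frac{1}{2} \left(- \frac{1}{112}\right) = 2 \cdot 682 \cdot \frac{1}{137} - - \frac{1}{224} = \frac{1364}{137} + \frac{1}{224} = \frac{305673}{30688}$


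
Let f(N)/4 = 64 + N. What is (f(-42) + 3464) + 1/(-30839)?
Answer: 109540127/30839 ≈ 3552.0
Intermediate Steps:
f(N) = 256 + 4*N (f(N) = 4*(64 + N) = 256 + 4*N)
(f(-42) + 3464) + 1/(-30839) = ((256 + 4*(-42)) + 3464) + 1/(-30839) = ((256 - 168) + 3464) - 1/30839 = (88 + 3464) - 1/30839 = 3552 - 1/30839 = 109540127/30839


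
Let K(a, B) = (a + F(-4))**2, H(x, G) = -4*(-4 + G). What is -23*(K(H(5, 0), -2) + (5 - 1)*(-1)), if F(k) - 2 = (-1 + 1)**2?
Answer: -7360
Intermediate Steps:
F(k) = 2 (F(k) = 2 + (-1 + 1)**2 = 2 + 0**2 = 2 + 0 = 2)
H(x, G) = 16 - 4*G
K(a, B) = (2 + a)**2 (K(a, B) = (a + 2)**2 = (2 + a)**2)
-23*(K(H(5, 0), -2) + (5 - 1)*(-1)) = -23*((2 + (16 - 4*0))**2 + (5 - 1)*(-1)) = -23*((2 + (16 + 0))**2 + 4*(-1)) = -23*((2 + 16)**2 - 4) = -23*(18**2 - 4) = -23*(324 - 4) = -23*320 = -7360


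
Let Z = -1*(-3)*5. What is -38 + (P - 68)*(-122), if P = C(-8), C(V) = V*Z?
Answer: 22898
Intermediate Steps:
Z = 15 (Z = 3*5 = 15)
C(V) = 15*V (C(V) = V*15 = 15*V)
P = -120 (P = 15*(-8) = -120)
-38 + (P - 68)*(-122) = -38 + (-120 - 68)*(-122) = -38 - 188*(-122) = -38 + 22936 = 22898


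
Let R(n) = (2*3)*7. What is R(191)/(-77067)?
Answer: -14/25689 ≈ -0.00054498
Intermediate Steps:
R(n) = 42 (R(n) = 6*7 = 42)
R(191)/(-77067) = 42/(-77067) = 42*(-1/77067) = -14/25689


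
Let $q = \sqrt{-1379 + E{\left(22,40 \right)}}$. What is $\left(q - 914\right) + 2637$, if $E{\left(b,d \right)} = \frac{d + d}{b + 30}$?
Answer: $1723 + \frac{i \sqrt{232791}}{13} \approx 1723.0 + 37.114 i$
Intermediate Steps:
$E{\left(b,d \right)} = \frac{2 d}{30 + b}$
$q = \frac{i \sqrt{232791}}{13}$ ($q = \sqrt{-1379 + 2 \cdot 40 \frac{1}{30 + 22}} = \sqrt{-1379 + 2 \cdot 40 \cdot \frac{1}{52}} = \sqrt{-1379 + \frac{20}{13}} = \sqrt{- \frac{17907}{13}} = \frac{i \sqrt{232791}}{13} \approx 37.114 i$)
$\left(q - 914\right) + 2637 = \left(\frac{i \sqrt{232791}}{13} - 914\right) + 2637 = \left(-914 + \frac{i \sqrt{232791}}{13}\right) + 2637 = 1723 + \frac{i \sqrt{232791}}{13}$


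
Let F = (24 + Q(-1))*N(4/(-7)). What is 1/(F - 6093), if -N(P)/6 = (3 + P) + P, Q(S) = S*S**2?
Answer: -7/44445 ≈ -0.00015750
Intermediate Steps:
Q(S) = S**3
N(P) = -18 - 12*P (N(P) = -6*((3 + P) + P) = -6*(3 + 2*P) = -18 - 12*P)
F = -1794/7 (F = (24 + (-1)**3)*(-18 - 48/(-7)) = (24 - 1)*(-18 - 48*(-1)/7) = 23*(-18 - 12*(-4/7)) = 23*(-18 + 48/7) = 23*(-78/7) = -1794/7 ≈ -256.29)
1/(F - 6093) = 1/(-1794/7 - 6093) = 1/(-44445/7) = -7/44445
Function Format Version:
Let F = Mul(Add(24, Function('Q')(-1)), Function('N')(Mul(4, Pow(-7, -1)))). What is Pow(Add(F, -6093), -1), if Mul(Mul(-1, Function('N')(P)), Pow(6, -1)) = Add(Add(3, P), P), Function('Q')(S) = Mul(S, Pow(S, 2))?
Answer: Rational(-7, 44445) ≈ -0.00015750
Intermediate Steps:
Function('Q')(S) = Pow(S, 3)
Function('N')(P) = Add(-18, Mul(-12, P)) (Function('N')(P) = Mul(-6, Add(Add(3, P), P)) = Mul(-6, Add(3, Mul(2, P))) = Add(-18, Mul(-12, P)))
F = Rational(-1794, 7) (F = Mul(Add(24, Pow(-1, 3)), Add(-18, Mul(-12, Mul(4, Pow(-7, -1))))) = Mul(Add(24, -1), Add(-18, Mul(-12, Mul(4, Rational(-1, 7))))) = Mul(23, Add(-18, Mul(-12, Rational(-4, 7)))) = Mul(23, Add(-18, Rational(48, 7))) = Mul(23, Rational(-78, 7)) = Rational(-1794, 7) ≈ -256.29)
Pow(Add(F, -6093), -1) = Pow(Add(Rational(-1794, 7), -6093), -1) = Pow(Rational(-44445, 7), -1) = Rational(-7, 44445)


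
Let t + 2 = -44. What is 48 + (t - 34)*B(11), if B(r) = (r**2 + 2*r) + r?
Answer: -12272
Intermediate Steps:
B(r) = r**2 + 3*r
t = -46 (t = -2 - 44 = -46)
48 + (t - 34)*B(11) = 48 + (-46 - 34)*(11*(3 + 11)) = 48 - 880*14 = 48 - 80*154 = 48 - 12320 = -12272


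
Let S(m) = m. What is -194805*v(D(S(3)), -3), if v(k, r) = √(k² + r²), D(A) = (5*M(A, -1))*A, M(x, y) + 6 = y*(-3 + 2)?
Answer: -584415*√626 ≈ -1.4622e+7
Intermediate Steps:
M(x, y) = -6 - y (M(x, y) = -6 + y*(-3 + 2) = -6 + y*(-1) = -6 - y)
D(A) = -25*A (D(A) = (5*(-6 - 1*(-1)))*A = (5*(-6 + 1))*A = (5*(-5))*A = -25*A)
-194805*v(D(S(3)), -3) = -194805*√((-25*3)² + (-3)²) = -194805*√((-75)² + 9) = -194805*√(5625 + 9) = -584415*√626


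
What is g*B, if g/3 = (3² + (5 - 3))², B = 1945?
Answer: 706035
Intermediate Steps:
g = 363 (g = 3*(3² + (5 - 3))² = 3*(9 + 2)² = 3*11² = 3*121 = 363)
g*B = 363*1945 = 706035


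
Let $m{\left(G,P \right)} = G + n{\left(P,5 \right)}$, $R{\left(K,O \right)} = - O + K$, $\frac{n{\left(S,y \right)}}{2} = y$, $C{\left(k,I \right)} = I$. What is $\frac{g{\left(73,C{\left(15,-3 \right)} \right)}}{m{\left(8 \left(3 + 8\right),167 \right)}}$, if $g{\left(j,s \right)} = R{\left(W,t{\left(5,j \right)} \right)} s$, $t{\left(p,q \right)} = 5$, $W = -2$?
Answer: $\frac{3}{14} \approx 0.21429$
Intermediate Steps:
$n{\left(S,y \right)} = 2 y$
$R{\left(K,O \right)} = K - O$
$m{\left(G,P \right)} = 10 + G$ ($m{\left(G,P \right)} = G + 2 \cdot 5 = G + 10 = 10 + G$)
$g{\left(j,s \right)} = - 7 s$ ($g{\left(j,s \right)} = \left(-2 - 5\right) s = - 7 s$)
$\frac{g{\left(73,C{\left(15,-3 \right)} \right)}}{m{\left(8 \left(3 + 8\right),167 \right)}} = \frac{\left(-7\right) \left(-3\right)}{10 + 8 \left(3 + 8\right)} = \frac{21}{10 + 8 \cdot 11} = \frac{21}{10 + 88} = \frac{21}{98} = 21 \cdot \frac{1}{98} = \frac{3}{14}$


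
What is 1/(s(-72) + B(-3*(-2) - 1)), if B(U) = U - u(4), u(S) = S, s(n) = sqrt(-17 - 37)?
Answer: 1/55 - 3*I*sqrt(6)/55 ≈ 0.018182 - 0.13361*I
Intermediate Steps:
s(n) = 3*I*sqrt(6) (s(n) = sqrt(-54) = 3*I*sqrt(6))
B(U) = -4 + U (B(U) = U - 1*4 = U - 4 = -4 + U)
1/(s(-72) + B(-3*(-2) - 1)) = 1/(3*I*sqrt(6) + (-4 + (-3*(-2) - 1))) = 1/(3*I*sqrt(6) + (-4 + (6 - 1))) = 1/(3*I*sqrt(6) + (-4 + 5)) = 1/(3*I*sqrt(6) + 1) = 1/(1 + 3*I*sqrt(6))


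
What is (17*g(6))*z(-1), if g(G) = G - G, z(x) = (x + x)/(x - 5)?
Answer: 0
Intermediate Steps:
z(x) = 2*x/(-5 + x) (z(x) = (2*x)/(-5 + x) = 2*x/(-5 + x))
g(G) = 0
(17*g(6))*z(-1) = (17*0)*(2*(-1)/(-5 - 1)) = 0*(2*(-1)/(-6)) = 0*(2*(-1)*(-⅙)) = 0*(⅓) = 0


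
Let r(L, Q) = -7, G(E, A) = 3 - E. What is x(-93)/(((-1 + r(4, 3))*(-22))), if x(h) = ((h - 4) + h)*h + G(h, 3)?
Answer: 8883/88 ≈ 100.94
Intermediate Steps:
x(h) = 3 - h + h*(-4 + 2*h) (x(h) = ((h - 4) + h)*h + (3 - h) = ((-4 + h) + h)*h + (3 - h) = (-4 + 2*h)*h + (3 - h) = h*(-4 + 2*h) + (3 - h) = 3 - h + h*(-4 + 2*h))
x(-93)/(((-1 + r(4, 3))*(-22))) = (3 - 5*(-93) + 2*(-93)²)/(((-1 - 7)*(-22))) = (3 + 465 + 2*8649)/((-8*(-22))) = (3 + 465 + 17298)/176 = 17766*(1/176) = 8883/88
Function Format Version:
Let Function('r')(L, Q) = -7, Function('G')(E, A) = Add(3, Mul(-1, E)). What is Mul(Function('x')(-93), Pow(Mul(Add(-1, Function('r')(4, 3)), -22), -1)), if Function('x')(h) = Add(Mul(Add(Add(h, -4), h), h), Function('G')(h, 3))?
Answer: Rational(8883, 88) ≈ 100.94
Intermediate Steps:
Function('x')(h) = Add(3, Mul(-1, h), Mul(h, Add(-4, Mul(2, h)))) (Function('x')(h) = Add(Mul(Add(Add(h, -4), h), h), Add(3, Mul(-1, h))) = Add(Mul(Add(Add(-4, h), h), h), Add(3, Mul(-1, h))) = Add(Mul(Add(-4, Mul(2, h)), h), Add(3, Mul(-1, h))) = Add(Mul(h, Add(-4, Mul(2, h))), Add(3, Mul(-1, h))) = Add(3, Mul(-1, h), Mul(h, Add(-4, Mul(2, h)))))
Mul(Function('x')(-93), Pow(Mul(Add(-1, Function('r')(4, 3)), -22), -1)) = Mul(Add(3, Mul(-5, -93), Mul(2, Pow(-93, 2))), Pow(Mul(Add(-1, -7), -22), -1)) = Mul(Add(3, 465, Mul(2, 8649)), Pow(Mul(-8, -22), -1)) = Mul(Add(3, 465, 17298), Pow(176, -1)) = Mul(17766, Rational(1, 176)) = Rational(8883, 88)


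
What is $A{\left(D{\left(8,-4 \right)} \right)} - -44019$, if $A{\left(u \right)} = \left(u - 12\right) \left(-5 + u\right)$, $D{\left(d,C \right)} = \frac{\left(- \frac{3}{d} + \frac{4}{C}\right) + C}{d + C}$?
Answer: $\frac{45162137}{1024} \approx 44104.0$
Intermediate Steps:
$D{\left(d,C \right)} = \frac{C - \frac{3}{d} + \frac{4}{C}}{C + d}$
$A{\left(u \right)} = \left(-12 + u\right) \left(-5 + u\right)$
$A{\left(D{\left(8,-4 \right)} \right)} - -44019 = \left(60 + \left(\frac{\left(-3\right) \left(-4\right) + 4 \cdot 8 + 8 \left(-4\right)^{2}}{\left(-4\right) 8 \left(-4 + 8\right)}\right)^{2} - 17 \frac{\left(-3\right) \left(-4\right) + 4 \cdot 8 + 8 \left(-4\right)^{2}}{\left(-4\right) 8 \left(-4 + 8\right)}\right) - -44019 = \left(60 + \left(\left(- \frac{1}{4}\right) \frac{1}{8} \cdot \frac{1}{4} \left(12 + 32 + 8 \cdot 16\right)\right)^{2} - 17 \left(\left(- \frac{1}{4}\right) \frac{1}{8} \cdot \frac{1}{4} \left(12 + 32 + 8 \cdot 16\right)\right)\right) + 44019 = \left(60 + \left(\left(- \frac{1}{4}\right) \frac{1}{8} \cdot \frac{1}{4} \left(12 + 32 + 128\right)\right)^{2} - 17 \left(\left(- \frac{1}{4}\right) \frac{1}{8} \cdot \frac{1}{4} \left(12 + 32 + 128\right)\right)\right) + 44019 = \left(60 + \left(\left(- \frac{1}{4}\right) \frac{1}{8} \cdot \frac{1}{4} \cdot 172\right)^{2} - 17 \left(\left(- \frac{1}{4}\right) \frac{1}{8} \cdot \frac{1}{4} \cdot 172\right)\right) + 44019 = \left(60 + \left(- \frac{43}{32}\right)^{2} - - \frac{731}{32}\right) + 44019 = \left(60 + \frac{1849}{1024} + \frac{731}{32}\right) + 44019 = \frac{86681}{1024} + 44019 = \frac{45162137}{1024}$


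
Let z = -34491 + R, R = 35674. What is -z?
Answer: -1183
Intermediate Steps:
z = 1183 (z = -34491 + 35674 = 1183)
-z = -1*1183 = -1183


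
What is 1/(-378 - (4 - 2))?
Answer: -1/380 ≈ -0.0026316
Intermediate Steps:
1/(-378 - (4 - 2)) = 1/(-378 - 1*2) = 1/(-378 - 2) = 1/(-380) = -1/380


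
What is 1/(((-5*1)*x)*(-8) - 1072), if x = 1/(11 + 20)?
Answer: -31/33192 ≈ -0.00093396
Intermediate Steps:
x = 1/31 ≈ 0.032258
1/(((-5*1)*x)*(-8) - 1072) = 1/((-5*1*(1/31))*(-8) - 1072) = 1/(-5*1/31*(-8) - 1072) = 1/(-5/31*(-8) - 1072) = 1/(40/31 - 1072) = 1/(-33192/31) = -31/33192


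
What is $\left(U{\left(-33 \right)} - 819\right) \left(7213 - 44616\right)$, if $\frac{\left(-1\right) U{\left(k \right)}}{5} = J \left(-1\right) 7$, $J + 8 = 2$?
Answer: $38487687$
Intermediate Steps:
$J = -6$ ($J = -8 + 2 = -6$)
$U{\left(k \right)} = -210$ ($U{\left(k \right)} = - 5 \left(-6\right) \left(-1\right) 7 = - 5 \cdot 6 \cdot 7 = \left(-5\right) 42 = -210$)
$\left(U{\left(-33 \right)} - 819\right) \left(7213 - 44616\right) = \left(-210 - 819\right) \left(7213 - 44616\right) = \left(-1029\right) \left(-37403\right) = 38487687$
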